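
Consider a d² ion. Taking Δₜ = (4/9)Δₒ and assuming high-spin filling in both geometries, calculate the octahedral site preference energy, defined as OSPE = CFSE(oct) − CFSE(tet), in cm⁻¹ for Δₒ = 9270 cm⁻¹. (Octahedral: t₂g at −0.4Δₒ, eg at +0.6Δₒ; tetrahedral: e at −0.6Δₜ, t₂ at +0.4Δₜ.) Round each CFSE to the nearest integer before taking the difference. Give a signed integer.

Octahedral high-spin t2g^2 e_g^0: CFSE = -0.8 × 9270 = -7416 cm⁻¹.
Tetrahedral: e^2 t2^0, CFSE = 2(−0.6) + 0(+0.4) = -1.2Δₜ = -1.2 × (4/9) × 9270 = -4944 cm⁻¹.
OSPE = -7416 − (-4944) = -2472 cm⁻¹.

-2472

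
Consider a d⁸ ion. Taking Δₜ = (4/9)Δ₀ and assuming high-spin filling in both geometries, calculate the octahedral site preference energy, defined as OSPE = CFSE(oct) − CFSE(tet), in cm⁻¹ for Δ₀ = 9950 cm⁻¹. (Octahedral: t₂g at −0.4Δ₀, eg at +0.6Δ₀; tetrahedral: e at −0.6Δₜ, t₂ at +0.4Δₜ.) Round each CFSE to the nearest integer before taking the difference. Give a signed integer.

-8402

Octahedral (high-spin): t2g^6 e_g^2, CFSE = 6(−0.4) + 2(+0.6) = -1.2Δ₀ = -1.2 × 9950 = -11940 cm⁻¹.
Tetrahedral: e^4 t2^4, CFSE = 4(−0.6) + 4(+0.4) = -0.8Δₜ = -0.8 × (4/9) × 9950 = -3538 cm⁻¹.
OSPE = -11940 − (-3538) = -8402 cm⁻¹.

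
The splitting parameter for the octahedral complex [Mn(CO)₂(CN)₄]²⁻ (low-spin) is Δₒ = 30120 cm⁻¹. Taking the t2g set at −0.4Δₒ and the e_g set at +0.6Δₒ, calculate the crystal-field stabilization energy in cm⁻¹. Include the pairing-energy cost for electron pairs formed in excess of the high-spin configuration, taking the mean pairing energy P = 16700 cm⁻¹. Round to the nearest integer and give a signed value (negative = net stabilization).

-26840

Ligand charges: 2×(+0) from CO and 4×(-1) from CN⁻ sum to -4; with overall charge -2, Mn is +2.
Mn²⁺: group 7, so d-count = 7 − 2 = 5.
Electron filling gives t2g^5 e_g^0.
CFSE(orbital) = 5×(-0.4Δₒ) + 0×(0.6Δₒ) = -2.0Δₒ; with Δₒ = 30120 cm⁻¹ that is -60240 cm⁻¹.
Pairing penalty: 2 pairs vs 0 in the high-spin reference → 2 extra × P = 33400 cm⁻¹.
Overall CFSE = -60240 + 33400 = -26840 cm⁻¹.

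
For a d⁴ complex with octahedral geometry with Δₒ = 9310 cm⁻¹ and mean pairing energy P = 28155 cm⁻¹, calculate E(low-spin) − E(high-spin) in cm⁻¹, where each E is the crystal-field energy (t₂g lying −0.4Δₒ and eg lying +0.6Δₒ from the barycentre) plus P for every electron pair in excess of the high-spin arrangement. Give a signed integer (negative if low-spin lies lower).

High-spin d⁴ fills as t₂g³ eg¹ with CFSE 3(−0.4) + 1(+0.6) = -0.6Δₒ = -5586 cm⁻¹.
Low-spin t₂g⁴ eg⁰ gives -1.6Δₒ = -14896 cm⁻¹, but forming 1 extra pair costs 1P = 28155 cm⁻¹, so E(LS) = -14896 + 28155 = 13259 cm⁻¹.
E(LS) − E(HS) = 13259 − (-5586) = 18845 cm⁻¹.

18845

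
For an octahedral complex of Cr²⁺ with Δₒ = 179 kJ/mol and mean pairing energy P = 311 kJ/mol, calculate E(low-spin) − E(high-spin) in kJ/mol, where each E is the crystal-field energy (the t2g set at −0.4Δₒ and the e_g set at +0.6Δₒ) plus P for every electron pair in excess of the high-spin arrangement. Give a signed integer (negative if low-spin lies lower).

132

Cr is in group 6, so Cr²⁺ is d⁴ (6 − 2 = 4).
In the high-spin limit (t2g^3 e_g^1) the orbital term is -0.6Δₒ = -107 kJ/mol, with no excess pairing.
For low-spin the configuration is t2g^4 e_g^0: orbital energy -1.6 × 179 = -286 kJ/mol, and 1 additional pair relative to high-spin adds 311 kJ/mol, giving 25 kJ/mol.
Thus E(LS) − E(HS) = 132 kJ/mol.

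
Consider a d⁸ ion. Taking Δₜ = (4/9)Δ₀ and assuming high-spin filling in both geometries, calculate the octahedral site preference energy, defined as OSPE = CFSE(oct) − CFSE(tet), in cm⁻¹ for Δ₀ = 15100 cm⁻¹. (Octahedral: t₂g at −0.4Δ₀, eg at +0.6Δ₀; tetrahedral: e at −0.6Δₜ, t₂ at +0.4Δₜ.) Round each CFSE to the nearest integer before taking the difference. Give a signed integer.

Octahedral high-spin t₂g⁶ eg²: CFSE = -1.2 × 15100 = -18120 cm⁻¹.
In a tetrahedral site the filling is e⁴ t₂⁴: CFSE(tet) = -0.8Δₜ = -0.8 × (4/9)(15100) = -5369 cm⁻¹.
OSPE = -18120 − (-5369) = -12751 cm⁻¹.

-12751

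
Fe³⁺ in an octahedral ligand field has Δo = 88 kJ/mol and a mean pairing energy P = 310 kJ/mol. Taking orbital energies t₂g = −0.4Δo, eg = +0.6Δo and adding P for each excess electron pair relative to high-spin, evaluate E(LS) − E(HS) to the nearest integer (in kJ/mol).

Fe sits in group 8; removing 3 electrons leaves Fe³⁺ with 8 − 3 = 5 d electrons.
In the high-spin limit (t₂g³ eg²) the orbital term is 0.0Δo = 0 kJ/mol, with no excess pairing.
Low-spin t₂g⁵ eg⁰ gives -2.0Δo = -176 kJ/mol, but forming 2 extra pairs costs 2P = 620 kJ/mol, so E(LS) = -176 + 620 = 444 kJ/mol.
Thus E(LS) − E(HS) = 444 kJ/mol.

444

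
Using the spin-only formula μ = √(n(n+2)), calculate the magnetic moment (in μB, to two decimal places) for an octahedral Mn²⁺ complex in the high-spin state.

5.92 μB

Group 7 minus oxidation state +2 gives a d⁵ configuration for Mn²⁺.
Configuration: t₂g³ eg² → 5 unpaired electrons.
μ(spin-only) = √[5(5+2)] = √35 ≈ 5.92 μB.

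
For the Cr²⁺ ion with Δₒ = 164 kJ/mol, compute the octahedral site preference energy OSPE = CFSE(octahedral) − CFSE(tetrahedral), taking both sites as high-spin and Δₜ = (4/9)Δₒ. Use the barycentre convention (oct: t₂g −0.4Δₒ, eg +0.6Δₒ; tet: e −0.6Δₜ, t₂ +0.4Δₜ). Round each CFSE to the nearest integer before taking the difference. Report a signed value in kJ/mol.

Cr sits in group 6; removing 2 electrons leaves Cr²⁺ with 6 − 2 = 4 d electrons.
Octahedral (high-spin): t₂g³ eg¹, CFSE = 3(−0.4) + 1(+0.6) = -0.6Δₒ = -0.6 × 164 = -98 kJ/mol.
Tetrahedral e² t₂² gives -0.4Δₜ = -0.4 × (4/9) × 164 = -29 kJ/mol.
OSPE = -98 − (-29) = -69 kJ/mol.

-69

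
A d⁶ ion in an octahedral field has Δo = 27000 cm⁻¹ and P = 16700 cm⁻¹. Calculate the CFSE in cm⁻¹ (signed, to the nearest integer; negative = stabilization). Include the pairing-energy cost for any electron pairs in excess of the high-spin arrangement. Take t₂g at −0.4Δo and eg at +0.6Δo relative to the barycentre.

Here Δo > P (27000 > 16700), so the low-spin state is favoured.
Filling d⁶ accordingly: t₂g⁶ eg⁰.
Orbital CFSE = -2.4Δo = -2.4 × 27000 = -64800 cm⁻¹.
Excess pairs vs high-spin: 3 − 1 = 2; pairing cost = +33400 cm⁻¹.
Net CFSE = -64800 + 33400 = -31400 cm⁻¹.

-31400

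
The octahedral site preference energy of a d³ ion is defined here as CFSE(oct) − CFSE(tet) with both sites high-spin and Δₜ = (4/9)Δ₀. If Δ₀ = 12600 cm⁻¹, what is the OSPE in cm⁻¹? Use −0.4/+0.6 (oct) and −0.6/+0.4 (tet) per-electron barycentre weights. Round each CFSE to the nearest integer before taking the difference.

Octahedral high-spin t₂g³ eg⁰: CFSE = -1.2 × 12600 = -15120 cm⁻¹.
Tetrahedral e² t₂¹ gives -0.8Δₜ = -0.8 × (4/9) × 12600 = -4480 cm⁻¹.
Subtracting, OSPE = -15120 − (-4480) = -10640 cm⁻¹.

-10640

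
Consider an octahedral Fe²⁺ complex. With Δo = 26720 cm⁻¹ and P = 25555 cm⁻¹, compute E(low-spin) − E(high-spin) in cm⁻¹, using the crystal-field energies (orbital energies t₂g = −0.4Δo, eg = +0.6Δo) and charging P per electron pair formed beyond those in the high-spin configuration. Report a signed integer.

-2330

Fe sits in group 8; removing 2 electrons leaves Fe²⁺ with 8 − 2 = 6 d electrons.
In the high-spin limit (t₂g⁴ eg²) the orbital term is -0.4Δo = -10688 cm⁻¹, with no excess pairing.
Low-spin t₂g⁶ eg⁰ gives -2.4Δo = -64128 cm⁻¹, but forming 2 extra pairs costs 2P = 51110 cm⁻¹, so E(LS) = -64128 + 51110 = -13018 cm⁻¹.
The difference is -13018 − (-10688) = -2330 cm⁻¹, so low-spin lies lower.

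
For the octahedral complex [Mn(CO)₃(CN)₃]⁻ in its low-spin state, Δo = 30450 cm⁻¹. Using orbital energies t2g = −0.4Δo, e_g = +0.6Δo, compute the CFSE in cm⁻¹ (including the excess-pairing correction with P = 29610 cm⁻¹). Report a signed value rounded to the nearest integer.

Ligand charges: 3×(+0) from CO and 3×(-1) from CN⁻ sum to -3; with overall charge -1, Mn is +2.
Group 7 minus oxidation state +2 gives a d⁵ configuration for Mn²⁺.
Electron filling gives t2g^5 e_g^0.
CFSE(orbital) = 5×(-0.4Δo) + 0×(0.6Δo) = -2.0Δo; with Δo = 30450 cm⁻¹ that is -60900 cm⁻¹.
High-spin d⁵ would be t2g^3 e_g^2 with 0 pairs; low-spin has 2, so 2 excess pairs cost +2P = +59220 cm⁻¹.
Overall CFSE = -60900 + 59220 = -1680 cm⁻¹.

-1680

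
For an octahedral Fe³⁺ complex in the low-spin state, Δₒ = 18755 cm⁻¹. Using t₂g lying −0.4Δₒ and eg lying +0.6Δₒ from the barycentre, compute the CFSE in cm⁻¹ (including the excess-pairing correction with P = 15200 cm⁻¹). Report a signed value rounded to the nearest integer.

-7110

Fe³⁺: group 8, so d-count = 8 − 3 = 5.
Configuration: t₂g⁵ eg⁰.
Orbital CFSE = 5(-0.4) + 0(0.6) = -2.0Δₒ = -2.0 × 18755 = -37510 cm⁻¹.
Pairing penalty: 2 pairs vs 0 in the high-spin reference → 2 extra × P = 30400 cm⁻¹.
Overall CFSE = -37510 + 30400 = -7110 cm⁻¹.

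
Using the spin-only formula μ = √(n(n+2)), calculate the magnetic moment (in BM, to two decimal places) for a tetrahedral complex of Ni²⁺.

Ni is in group 10, so Ni²⁺ is d⁸ (10 − 2 = 8).
Tetrahedral fields are weak (Δₜ ≈ 4/9 Δₒ), so electrons fill high-spin.
Configuration: e^4 t2^4 → 2 unpaired electrons.
μ(spin-only) = √[2(2+2)] = √8 ≈ 2.83 BM.

2.83 BM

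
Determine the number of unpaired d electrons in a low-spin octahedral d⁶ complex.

0

Configuration: t₂g⁶ eg⁰, giving 0 unpaired electrons.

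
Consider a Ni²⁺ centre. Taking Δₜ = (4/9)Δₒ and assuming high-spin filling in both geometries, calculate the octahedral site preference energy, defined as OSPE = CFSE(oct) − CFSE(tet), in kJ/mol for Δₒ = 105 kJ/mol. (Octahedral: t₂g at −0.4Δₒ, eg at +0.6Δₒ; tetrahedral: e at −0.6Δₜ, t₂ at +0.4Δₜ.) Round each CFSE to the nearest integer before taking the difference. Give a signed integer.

-89

Ni sits in group 10; removing 2 electrons leaves Ni²⁺ with 10 − 2 = 8 d electrons.
Octahedral (high-spin): t₂g⁶ eg², CFSE = 6(−0.4) + 2(+0.6) = -1.2Δₒ = -1.2 × 105 = -126 kJ/mol.
Tetrahedral: e⁴ t₂⁴, CFSE = 4(−0.6) + 4(+0.4) = -0.8Δₜ = -0.8 × (4/9) × 105 = -37 kJ/mol.
OSPE = -126 − (-37) = -89 kJ/mol.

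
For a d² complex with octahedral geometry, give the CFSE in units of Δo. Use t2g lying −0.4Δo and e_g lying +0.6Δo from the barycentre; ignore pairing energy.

Configuration: t2g^2 e_g^0.
CFSE = 2(-0.4Δo) + 0(0.6Δo) = -0.8Δo + 0.0Δo = -0.8Δo.

-0.8 Δo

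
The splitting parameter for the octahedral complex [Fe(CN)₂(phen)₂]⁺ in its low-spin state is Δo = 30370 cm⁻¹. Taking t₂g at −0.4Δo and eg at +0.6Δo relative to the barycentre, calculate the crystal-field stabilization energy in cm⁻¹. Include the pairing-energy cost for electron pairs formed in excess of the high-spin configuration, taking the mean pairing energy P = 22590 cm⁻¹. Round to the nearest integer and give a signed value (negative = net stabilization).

-15560

Ligand charges: 2×(-1) from CN⁻ and 2×(+0) from phen sum to -2; with overall charge +1, Fe is +3.
Fe³⁺: group 8, so d-count = 8 − 3 = 5.
The d⁵ electrons fill as t₂g⁵ eg⁰.
CFSE(orbital) = 5×(-0.4Δo) + 0×(0.6Δo) = -2.0Δo; with Δo = 30370 cm⁻¹ that is -60740 cm⁻¹.
High-spin d⁵ would be t₂g³ eg² with 0 pairs; low-spin has 2, so 2 excess pairs cost +2P = +45180 cm⁻¹.
Overall CFSE = -60740 + 45180 = -15560 cm⁻¹.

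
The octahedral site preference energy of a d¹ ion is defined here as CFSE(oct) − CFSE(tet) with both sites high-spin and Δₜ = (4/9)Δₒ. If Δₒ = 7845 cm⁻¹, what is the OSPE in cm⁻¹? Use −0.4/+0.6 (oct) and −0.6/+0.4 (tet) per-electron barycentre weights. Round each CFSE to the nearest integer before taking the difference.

-1046

In an octahedral site d¹ (HS) is t2g^1 e_g^0, giving CFSE(oct) = -0.4Δₒ = -3138 cm⁻¹.
Tetrahedral e^1 t2^0 gives -0.6Δₜ = -0.6 × (4/9) × 7845 = -2092 cm⁻¹.
OSPE = CFSE(oct) − CFSE(tet) = -3138 − (-2092) = -1046 cm⁻¹.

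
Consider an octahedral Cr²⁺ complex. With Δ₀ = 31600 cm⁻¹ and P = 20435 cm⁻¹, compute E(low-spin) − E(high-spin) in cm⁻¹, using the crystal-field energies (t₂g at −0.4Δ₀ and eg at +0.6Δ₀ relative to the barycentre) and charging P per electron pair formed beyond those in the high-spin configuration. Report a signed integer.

Cr²⁺: group 6, so d-count = 6 − 2 = 4.
High-spin: t₂g³ eg¹, CFSE = -0.6Δ₀ = -18960 cm⁻¹.
Low-spin: t₂g⁴ eg⁰, orbital CFSE = -1.6Δ₀ = -50560 cm⁻¹; plus 1 excess pair × P = +20435 cm⁻¹; total -30125 cm⁻¹.
E(LS) − E(HS) = -30125 − (-18960) = -11165 cm⁻¹.

-11165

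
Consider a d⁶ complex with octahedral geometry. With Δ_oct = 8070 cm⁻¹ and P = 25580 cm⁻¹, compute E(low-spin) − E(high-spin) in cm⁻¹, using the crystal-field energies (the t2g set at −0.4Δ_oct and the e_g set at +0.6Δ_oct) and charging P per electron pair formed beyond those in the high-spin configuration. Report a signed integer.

In the high-spin limit (t2g^4 e_g^2) the orbital term is -0.4Δ_oct = -3228 cm⁻¹, with no excess pairing.
Low-spin t2g^6 e_g^0 gives -2.4Δ_oct = -19368 cm⁻¹, but forming 2 extra pairs costs 2P = 51160 cm⁻¹, so E(LS) = -19368 + 51160 = 31792 cm⁻¹.
Thus E(LS) − E(HS) = 35020 cm⁻¹.

35020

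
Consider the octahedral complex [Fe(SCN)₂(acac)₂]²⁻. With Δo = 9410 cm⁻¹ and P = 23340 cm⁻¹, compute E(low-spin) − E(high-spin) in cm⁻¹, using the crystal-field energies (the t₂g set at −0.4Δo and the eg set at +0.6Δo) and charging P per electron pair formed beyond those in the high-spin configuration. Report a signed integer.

Ligand charges: 2×(-1) from SCN⁻ and 2×(-1) from acac⁻ sum to -4; with overall charge -2, Fe is +2.
Fe²⁺: group 8, so d-count = 8 − 2 = 6.
High-spin d⁶ fills as t₂g⁴ eg² with CFSE 4(−0.4) + 2(+0.6) = -0.4Δo = -3764 cm⁻¹.
For low-spin the configuration is t₂g⁶ eg⁰: orbital energy -2.4 × 9410 = -22584 cm⁻¹, and 2 additional pairs relative to high-spin add 46680 cm⁻¹, giving 24096 cm⁻¹.
E(LS) − E(HS) = 24096 − (-3764) = 27860 cm⁻¹.

27860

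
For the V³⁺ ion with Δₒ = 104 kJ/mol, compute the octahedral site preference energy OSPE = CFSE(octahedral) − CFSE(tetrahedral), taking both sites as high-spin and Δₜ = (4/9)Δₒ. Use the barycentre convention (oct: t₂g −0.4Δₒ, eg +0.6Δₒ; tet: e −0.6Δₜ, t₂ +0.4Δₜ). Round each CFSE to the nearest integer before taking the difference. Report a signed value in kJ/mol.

-28

V is in group 5, so V³⁺ is d² (5 − 3 = 2).
Octahedral high-spin t2g^2 e_g^0: CFSE = -0.8 × 104 = -83 kJ/mol.
Tetrahedral e^2 t2^0 gives -1.2Δₜ = -1.2 × (4/9) × 104 = -55 kJ/mol.
Subtracting, OSPE = -83 − (-55) = -28 kJ/mol.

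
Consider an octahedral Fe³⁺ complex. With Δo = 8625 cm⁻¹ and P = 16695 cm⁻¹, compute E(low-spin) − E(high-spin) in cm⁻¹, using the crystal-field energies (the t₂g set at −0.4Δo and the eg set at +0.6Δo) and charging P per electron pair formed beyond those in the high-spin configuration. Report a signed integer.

16140

Group 8 minus oxidation state +3 gives a d⁵ configuration for Fe³⁺.
High-spin: t₂g³ eg², CFSE = 0.0Δo = 0 cm⁻¹.
For low-spin the configuration is t₂g⁵ eg⁰: orbital energy -2.0 × 8625 = -17250 cm⁻¹, and 2 additional pairs relative to high-spin add 33390 cm⁻¹, giving 16140 cm⁻¹.
Thus E(LS) − E(HS) = 16140 cm⁻¹.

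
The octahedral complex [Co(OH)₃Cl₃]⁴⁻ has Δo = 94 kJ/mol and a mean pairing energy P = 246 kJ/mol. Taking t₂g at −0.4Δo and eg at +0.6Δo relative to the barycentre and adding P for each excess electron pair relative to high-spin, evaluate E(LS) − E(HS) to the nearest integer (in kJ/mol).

Ligand charges: 3×(-1) from OH⁻ and 3×(-1) from Cl⁻ sum to -6; with overall charge -4, Co is +2.
Co sits in group 9; removing 2 electrons leaves Co²⁺ with 9 − 2 = 7 d electrons.
High-spin d⁷ fills as t₂g⁵ eg² with CFSE 5(−0.4) + 2(+0.6) = -0.8Δo = -75 kJ/mol.
Low-spin t₂g⁶ eg¹ gives -1.8Δo = -169 kJ/mol, but forming 1 extra pair costs 1P = 246 kJ/mol, so E(LS) = -169 + 246 = 77 kJ/mol.
Thus E(LS) − E(HS) = 152 kJ/mol.

152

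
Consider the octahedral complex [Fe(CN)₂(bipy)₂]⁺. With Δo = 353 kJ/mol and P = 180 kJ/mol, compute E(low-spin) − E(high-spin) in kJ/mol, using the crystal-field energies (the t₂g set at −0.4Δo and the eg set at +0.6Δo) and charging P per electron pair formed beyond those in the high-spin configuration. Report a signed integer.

-346

Ligand charges: 2×(-1) from CN⁻ and 2×(+0) from bipy sum to -2; with overall charge +1, Fe is +3.
Group 8 minus oxidation state +3 gives a d⁵ configuration for Fe³⁺.
High-spin: t₂g³ eg², CFSE = 0.0Δo = 0 kJ/mol.
For low-spin the configuration is t₂g⁵ eg⁰: orbital energy -2.0 × 353 = -706 kJ/mol, and 2 additional pairs relative to high-spin add 360 kJ/mol, giving -346 kJ/mol.
The difference is -346 − (0) = -346 kJ/mol, so low-spin lies lower.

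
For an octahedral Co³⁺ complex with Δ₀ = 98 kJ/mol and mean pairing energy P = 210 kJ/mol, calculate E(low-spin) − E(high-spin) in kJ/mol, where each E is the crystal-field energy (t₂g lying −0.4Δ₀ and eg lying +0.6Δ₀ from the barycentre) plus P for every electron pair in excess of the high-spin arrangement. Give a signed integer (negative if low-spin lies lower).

Group 9 minus oxidation state +3 gives a d⁶ configuration for Co³⁺.
High-spin: t₂g⁴ eg², CFSE = -0.4Δ₀ = -39 kJ/mol.
For low-spin the configuration is t₂g⁶ eg⁰: orbital energy -2.4 × 98 = -235 kJ/mol, and 2 additional pairs relative to high-spin add 420 kJ/mol, giving 185 kJ/mol.
The difference is 185 − (-39) = 224 kJ/mol, so high-spin lies lower.

224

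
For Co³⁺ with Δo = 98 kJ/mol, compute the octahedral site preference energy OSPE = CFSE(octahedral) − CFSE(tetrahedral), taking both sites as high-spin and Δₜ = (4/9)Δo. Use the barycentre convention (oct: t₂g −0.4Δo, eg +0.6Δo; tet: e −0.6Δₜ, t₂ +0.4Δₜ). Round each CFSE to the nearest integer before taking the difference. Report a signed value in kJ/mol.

-13

Co is in group 9, so Co³⁺ is d⁶ (9 − 3 = 6).
Octahedral (high-spin): t2g^4 e_g^2, CFSE = 4(−0.4) + 2(+0.6) = -0.4Δo = -0.4 × 98 = -39 kJ/mol.
In a tetrahedral site the filling is e^3 t2^3: CFSE(tet) = -0.6Δₜ = -0.6 × (4/9)(98) = -26 kJ/mol.
OSPE = -39 − (-26) = -13 kJ/mol.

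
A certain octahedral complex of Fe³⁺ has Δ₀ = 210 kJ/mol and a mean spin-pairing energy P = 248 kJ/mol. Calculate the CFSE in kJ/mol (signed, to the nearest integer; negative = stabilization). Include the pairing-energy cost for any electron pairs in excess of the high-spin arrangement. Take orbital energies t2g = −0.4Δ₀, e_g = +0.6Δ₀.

0

Fe³⁺: group 8, so d-count = 8 − 3 = 5.
Here Δ₀ < P (210 < 248), so the high-spin state is favoured.
Configuration: t2g^3 e_g^2.
Orbital CFSE = 0.0Δ₀ = 0.0 × 210 = 0 kJ/mol.
High-spin has no excess pairs, so no pairing correction applies.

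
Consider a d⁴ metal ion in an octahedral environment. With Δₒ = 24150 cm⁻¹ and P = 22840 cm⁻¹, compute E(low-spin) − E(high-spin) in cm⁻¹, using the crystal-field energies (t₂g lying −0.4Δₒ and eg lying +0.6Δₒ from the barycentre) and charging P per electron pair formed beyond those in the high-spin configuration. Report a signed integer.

High-spin: t₂g³ eg¹, CFSE = -0.6Δₒ = -14490 cm⁻¹.
For low-spin the configuration is t₂g⁴ eg⁰: orbital energy -1.6 × 24150 = -38640 cm⁻¹, and 1 additional pair relative to high-spin adds 22840 cm⁻¹, giving -15800 cm⁻¹.
Thus E(LS) − E(HS) = -1310 cm⁻¹.

-1310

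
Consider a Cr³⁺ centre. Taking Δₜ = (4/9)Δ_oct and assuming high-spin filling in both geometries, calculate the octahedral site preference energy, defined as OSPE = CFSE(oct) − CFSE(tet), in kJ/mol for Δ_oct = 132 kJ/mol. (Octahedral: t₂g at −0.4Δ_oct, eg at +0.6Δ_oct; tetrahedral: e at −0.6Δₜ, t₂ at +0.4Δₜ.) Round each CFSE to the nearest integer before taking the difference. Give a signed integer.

Group 6 minus oxidation state +3 gives a d³ configuration for Cr³⁺.
Octahedral (high-spin): t2g^3 e_g^0, CFSE = 3(−0.4) + 0(+0.6) = -1.2Δ_oct = -1.2 × 132 = -158 kJ/mol.
Tetrahedral: e^2 t2^1, CFSE = 2(−0.6) + 1(+0.4) = -0.8Δₜ = -0.8 × (4/9) × 132 = -47 kJ/mol.
OSPE = CFSE(oct) − CFSE(tet) = -158 − (-47) = -111 kJ/mol.

-111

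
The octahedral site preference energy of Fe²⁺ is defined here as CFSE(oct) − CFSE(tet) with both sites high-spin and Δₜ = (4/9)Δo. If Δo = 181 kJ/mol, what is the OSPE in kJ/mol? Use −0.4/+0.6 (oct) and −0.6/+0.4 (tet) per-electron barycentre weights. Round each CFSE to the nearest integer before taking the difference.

Fe is in group 8, so Fe²⁺ is d⁶ (8 − 2 = 6).
In an octahedral site d⁶ (HS) is t2g^4 e_g^2, giving CFSE(oct) = -0.4Δo = -72 kJ/mol.
In a tetrahedral site the filling is e^3 t2^3: CFSE(tet) = -0.6Δₜ = -0.6 × (4/9)(181) = -48 kJ/mol.
OSPE = -72 − (-48) = -24 kJ/mol.

-24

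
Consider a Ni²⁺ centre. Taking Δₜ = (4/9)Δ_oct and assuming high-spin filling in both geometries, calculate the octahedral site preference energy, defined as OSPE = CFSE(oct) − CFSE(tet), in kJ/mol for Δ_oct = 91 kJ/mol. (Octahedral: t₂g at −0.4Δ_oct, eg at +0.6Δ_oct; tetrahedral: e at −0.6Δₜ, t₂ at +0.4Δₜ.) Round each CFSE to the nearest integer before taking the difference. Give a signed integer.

Ni sits in group 10; removing 2 electrons leaves Ni²⁺ with 10 − 2 = 8 d electrons.
Octahedral (high-spin): t2g^6 e_g^2, CFSE = 6(−0.4) + 2(+0.6) = -1.2Δ_oct = -1.2 × 91 = -109 kJ/mol.
In a tetrahedral site the filling is e^4 t2^4: CFSE(tet) = -0.8Δₜ = -0.8 × (4/9)(91) = -32 kJ/mol.
OSPE = -109 − (-32) = -77 kJ/mol.

-77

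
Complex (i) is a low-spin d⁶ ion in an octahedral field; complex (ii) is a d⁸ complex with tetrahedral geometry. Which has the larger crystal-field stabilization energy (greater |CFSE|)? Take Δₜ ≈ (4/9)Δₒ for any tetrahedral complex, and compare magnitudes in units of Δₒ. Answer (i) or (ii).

(i)

(i): t₂g⁶ eg⁰, CFSE = -2.4Δₒ.
(ii): Tetrahedral splitting is small, so the complex is high-spin; e⁴ t₂⁴, CFSE = -0.8Δₜ ≈ -0.36Δₒ.
So (i) has the larger |CFSE|.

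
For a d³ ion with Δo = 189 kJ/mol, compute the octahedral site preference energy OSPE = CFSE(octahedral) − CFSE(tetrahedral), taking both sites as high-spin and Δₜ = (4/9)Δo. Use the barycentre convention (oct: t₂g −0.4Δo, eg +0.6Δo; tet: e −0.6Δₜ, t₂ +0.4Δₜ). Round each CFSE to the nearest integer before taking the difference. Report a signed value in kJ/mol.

Octahedral high-spin t₂g³ eg⁰: CFSE = -1.2 × 189 = -227 kJ/mol.
In a tetrahedral site the filling is e² t₂¹: CFSE(tet) = -0.8Δₜ = -0.8 × (4/9)(189) = -67 kJ/mol.
Subtracting, OSPE = -227 − (-67) = -160 kJ/mol.

-160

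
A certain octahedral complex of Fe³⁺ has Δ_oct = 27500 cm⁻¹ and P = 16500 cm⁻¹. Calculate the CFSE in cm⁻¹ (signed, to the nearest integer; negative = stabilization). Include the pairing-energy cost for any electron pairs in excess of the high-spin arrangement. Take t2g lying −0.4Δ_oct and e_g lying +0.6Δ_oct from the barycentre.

-22000

Fe is in group 8, so Fe³⁺ is d⁵ (8 − 3 = 5).
Here Δ_oct > P (27500 > 16500), so the low-spin state is favoured.
That gives t2g^5 e_g^0.
Orbital CFSE = -2.0Δ_oct = -2.0 × 27500 = -55000 cm⁻¹.
Excess pairs vs high-spin: 2 − 0 = 2; pairing cost = +33000 cm⁻¹.
Net CFSE = -55000 + 33000 = -22000 cm⁻¹.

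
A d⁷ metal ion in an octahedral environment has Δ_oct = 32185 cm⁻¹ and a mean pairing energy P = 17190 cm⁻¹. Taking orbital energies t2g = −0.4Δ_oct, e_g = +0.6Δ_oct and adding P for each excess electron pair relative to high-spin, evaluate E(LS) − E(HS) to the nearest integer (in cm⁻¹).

In the high-spin limit (t2g^5 e_g^2) the orbital term is -0.8Δ_oct = -25748 cm⁻¹, with no excess pairing.
Low-spin t2g^6 e_g^1 gives -1.8Δ_oct = -57933 cm⁻¹, but forming 1 extra pair costs 1P = 17190 cm⁻¹, so E(LS) = -57933 + 17190 = -40743 cm⁻¹.
Thus E(LS) − E(HS) = -14995 cm⁻¹.

-14995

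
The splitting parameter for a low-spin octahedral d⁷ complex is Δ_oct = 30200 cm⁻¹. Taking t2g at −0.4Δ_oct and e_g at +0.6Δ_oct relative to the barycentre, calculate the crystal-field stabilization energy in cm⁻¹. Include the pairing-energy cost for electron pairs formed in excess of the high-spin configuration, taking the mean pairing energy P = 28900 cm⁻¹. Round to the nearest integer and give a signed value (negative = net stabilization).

The d⁷ electrons fill as t2g^6 e_g^1.
Orbital CFSE = 6(-0.4) + 1(0.6) = -1.8Δ_oct = -1.8 × 30200 = -54360 cm⁻¹.
High-spin d⁷ would be t2g^5 e_g^2 with 2 pairs; low-spin has 3, so 1 excess pair costs +1P = +28900 cm⁻¹.
Net CFSE = -54360 + 28900 = -25460 cm⁻¹.

-25460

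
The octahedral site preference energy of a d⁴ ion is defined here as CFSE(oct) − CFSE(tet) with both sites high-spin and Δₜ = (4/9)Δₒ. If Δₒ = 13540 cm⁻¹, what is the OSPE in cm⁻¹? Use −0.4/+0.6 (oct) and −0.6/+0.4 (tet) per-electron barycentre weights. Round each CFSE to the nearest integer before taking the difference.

Octahedral high-spin t₂g³ eg¹: CFSE = -0.6 × 13540 = -8124 cm⁻¹.
Tetrahedral e² t₂² gives -0.4Δₜ = -0.4 × (4/9) × 13540 = -2407 cm⁻¹.
OSPE = CFSE(oct) − CFSE(tet) = -8124 − (-2407) = -5717 cm⁻¹.

-5717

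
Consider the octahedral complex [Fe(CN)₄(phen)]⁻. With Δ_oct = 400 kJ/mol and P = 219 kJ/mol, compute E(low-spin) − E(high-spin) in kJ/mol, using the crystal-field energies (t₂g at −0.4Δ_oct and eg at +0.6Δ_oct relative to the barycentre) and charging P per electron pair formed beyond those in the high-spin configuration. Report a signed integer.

Ligand charges: 4×(-1) from CN⁻ and 1×(+0) from phen sum to -4; with overall charge -1, Fe is +3.
Fe sits in group 8; removing 3 electrons leaves Fe³⁺ with 8 − 3 = 5 d electrons.
In the high-spin limit (t₂g³ eg²) the orbital term is 0.0Δ_oct = 0 kJ/mol, with no excess pairing.
Low-spin: t₂g⁵ eg⁰, orbital CFSE = -2.0Δ_oct = -800 kJ/mol; plus 2 excess pairs × P = +438 kJ/mol; total -362 kJ/mol.
Thus E(LS) − E(HS) = -362 kJ/mol.

-362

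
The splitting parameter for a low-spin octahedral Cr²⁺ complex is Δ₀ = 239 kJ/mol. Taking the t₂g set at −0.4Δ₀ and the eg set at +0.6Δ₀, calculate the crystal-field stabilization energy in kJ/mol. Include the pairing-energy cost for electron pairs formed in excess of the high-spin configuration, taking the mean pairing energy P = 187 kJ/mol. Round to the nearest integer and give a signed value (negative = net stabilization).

-195

Group 6 minus oxidation state +2 gives a d⁴ configuration for Cr²⁺.
The d⁴ electrons fill as t₂g⁴ eg⁰.
Orbital CFSE = 4(-0.4) + 0(0.6) = -1.6Δ₀ = -1.6 × 239 = -382 kJ/mol.
High-spin d⁴ would be t₂g³ eg¹ with 0 pairs; low-spin has 1, so 1 excess pair costs +1P = +187 kJ/mol.
Combining: -382 + 187 = -195 kJ/mol.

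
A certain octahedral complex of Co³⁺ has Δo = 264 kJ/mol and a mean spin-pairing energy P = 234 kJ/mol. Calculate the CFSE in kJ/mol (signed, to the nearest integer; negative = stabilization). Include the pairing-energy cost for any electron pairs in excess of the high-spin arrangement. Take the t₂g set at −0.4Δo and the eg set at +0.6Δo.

-166

Co is in group 9, so Co³⁺ is d⁶ (9 − 3 = 6).
With Δo > P the complex is low-spin.
Filling d⁶ accordingly: t₂g⁶ eg⁰.
Orbital CFSE = -2.4Δo = -2.4 × 264 = -634 kJ/mol.
Excess pairs vs high-spin: 3 − 1 = 2; pairing cost = +468 kJ/mol.
Net CFSE = -634 + 468 = -166 kJ/mol.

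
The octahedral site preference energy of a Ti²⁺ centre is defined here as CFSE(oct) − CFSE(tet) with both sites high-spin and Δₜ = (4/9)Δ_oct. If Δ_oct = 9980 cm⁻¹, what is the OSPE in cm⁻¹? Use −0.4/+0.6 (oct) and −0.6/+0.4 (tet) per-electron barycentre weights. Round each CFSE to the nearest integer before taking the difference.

-2661

Ti is in group 4, so Ti²⁺ is d² (4 − 2 = 2).
In an octahedral site d² (HS) is t₂g² eg⁰, giving CFSE(oct) = -0.8Δ_oct = -7984 cm⁻¹.
In a tetrahedral site the filling is e² t₂⁰: CFSE(tet) = -1.2Δₜ = -1.2 × (4/9)(9980) = -5323 cm⁻¹.
OSPE = CFSE(oct) − CFSE(tet) = -7984 − (-5323) = -2661 cm⁻¹.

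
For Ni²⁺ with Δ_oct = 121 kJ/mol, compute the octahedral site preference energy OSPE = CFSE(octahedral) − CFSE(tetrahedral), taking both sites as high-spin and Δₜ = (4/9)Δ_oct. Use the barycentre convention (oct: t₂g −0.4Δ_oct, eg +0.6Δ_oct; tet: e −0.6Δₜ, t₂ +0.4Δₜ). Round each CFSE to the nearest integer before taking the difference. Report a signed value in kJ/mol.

Ni sits in group 10; removing 2 electrons leaves Ni²⁺ with 10 − 2 = 8 d electrons.
Octahedral high-spin t₂g⁶ eg²: CFSE = -1.2 × 121 = -145 kJ/mol.
Tetrahedral: e⁴ t₂⁴, CFSE = 4(−0.6) + 4(+0.4) = -0.8Δₜ = -0.8 × (4/9) × 121 = -43 kJ/mol.
OSPE = -145 − (-43) = -102 kJ/mol.

-102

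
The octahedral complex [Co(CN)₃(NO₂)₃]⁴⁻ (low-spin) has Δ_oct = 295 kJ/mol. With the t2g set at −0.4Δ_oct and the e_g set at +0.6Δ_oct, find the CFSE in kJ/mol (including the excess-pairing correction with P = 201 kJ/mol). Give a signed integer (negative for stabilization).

Ligand charges: 3×(-1) from CN⁻ and 3×(-1) from NO₂⁻ sum to -6; with overall charge -4, Co is +2.
Group 9 minus oxidation state +2 gives a d⁷ configuration for Co²⁺.
Electron filling gives t2g^6 e_g^1.
Orbital CFSE = 6(-0.4) + 1(0.6) = -1.8Δ_oct = -1.8 × 295 = -531 kJ/mol.
Relative to high-spin t2g^5 e_g^2 (2 paired), the low-spin configuration has 1 additional pair, contributing +1 × 201 = +201 kJ/mol.
Net CFSE = -531 + 201 = -330 kJ/mol.

-330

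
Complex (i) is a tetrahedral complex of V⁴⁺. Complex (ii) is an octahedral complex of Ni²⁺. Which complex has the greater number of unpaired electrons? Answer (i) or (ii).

(i): V⁴⁺: group 5, so d-count = 5 − 4 = 1; Tetrahedral splitting is small, so the complex is high-spin; e¹ t₂⁰ → 1 unpaired.
(ii): Ni is in group 10, so Ni²⁺ is d⁸ (10 − 2 = 8); For octahedral d⁸ the high- and low-spin configurations coincide; t₂g⁶ eg² → 2 unpaired.
So (ii) has more unpaired electrons.

(ii)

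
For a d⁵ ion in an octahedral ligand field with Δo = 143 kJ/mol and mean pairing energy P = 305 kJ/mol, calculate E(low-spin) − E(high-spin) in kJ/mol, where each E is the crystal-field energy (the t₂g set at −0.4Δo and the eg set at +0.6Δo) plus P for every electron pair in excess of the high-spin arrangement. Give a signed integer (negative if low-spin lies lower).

324

High-spin d⁵ fills as t₂g³ eg² with CFSE 3(−0.4) + 2(+0.6) = 0.0Δo = 0 kJ/mol.
Low-spin: t₂g⁵ eg⁰, orbital CFSE = -2.0Δo = -286 kJ/mol; plus 2 excess pairs × P = +610 kJ/mol; total 324 kJ/mol.
Thus E(LS) − E(HS) = 324 kJ/mol.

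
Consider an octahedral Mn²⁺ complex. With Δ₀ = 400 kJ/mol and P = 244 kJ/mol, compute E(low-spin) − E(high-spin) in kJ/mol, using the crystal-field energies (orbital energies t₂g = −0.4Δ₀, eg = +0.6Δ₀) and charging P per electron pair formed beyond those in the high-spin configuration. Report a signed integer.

-312

Mn²⁺: group 7, so d-count = 7 − 2 = 5.
High-spin: t₂g³ eg², CFSE = 0.0Δ₀ = 0 kJ/mol.
Low-spin: t₂g⁵ eg⁰, orbital CFSE = -2.0Δ₀ = -800 kJ/mol; plus 2 excess pairs × P = +488 kJ/mol; total -312 kJ/mol.
E(LS) − E(HS) = -312 − (0) = -312 kJ/mol.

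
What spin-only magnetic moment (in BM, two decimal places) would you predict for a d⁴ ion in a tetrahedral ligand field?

Tetrahedral splitting is small, so the complex is high-spin.
Configuration: e^2 t2^2 → 4 unpaired electrons.
μ(spin-only) = √[4(4+2)] = √24 ≈ 4.90 BM.

4.90 BM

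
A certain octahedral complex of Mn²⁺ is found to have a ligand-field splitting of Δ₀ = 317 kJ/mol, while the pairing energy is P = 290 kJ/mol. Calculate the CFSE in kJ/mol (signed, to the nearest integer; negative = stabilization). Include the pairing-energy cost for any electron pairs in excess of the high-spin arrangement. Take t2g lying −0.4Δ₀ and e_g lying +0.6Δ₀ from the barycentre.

Group 7 minus oxidation state +2 gives a d⁵ configuration for Mn²⁺.
Since Δ₀ = 317 kJ/mol > P = 290 kJ/mol, the complex adopts the low-spin configuration.
Configuration: t2g^5 e_g^0.
Orbital CFSE = -2.0Δ₀ = -2.0 × 317 = -634 kJ/mol.
Excess pairs vs high-spin: 2 − 0 = 2; pairing cost = +580 kJ/mol.
Net CFSE = -634 + 580 = -54 kJ/mol.

-54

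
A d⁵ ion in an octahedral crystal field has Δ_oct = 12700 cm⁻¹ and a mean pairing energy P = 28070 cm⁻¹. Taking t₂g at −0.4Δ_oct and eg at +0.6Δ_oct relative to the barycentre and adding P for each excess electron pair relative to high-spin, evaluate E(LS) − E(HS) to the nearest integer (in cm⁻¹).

In the high-spin limit (t₂g³ eg²) the orbital term is 0.0Δ_oct = 0 cm⁻¹, with no excess pairing.
Low-spin: t₂g⁵ eg⁰, orbital CFSE = -2.0Δ_oct = -25400 cm⁻¹; plus 2 excess pairs × P = +56140 cm⁻¹; total 30740 cm⁻¹.
E(LS) − E(HS) = 30740 − (0) = 30740 cm⁻¹.

30740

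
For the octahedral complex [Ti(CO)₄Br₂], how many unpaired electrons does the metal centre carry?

2

Ligand charges: 4×(+0) from CO and 2×(-1) from Br⁻ sum to -2; with overall charge +0, Ti is +2.
Ti²⁺: group 4, so d-count = 4 − 2 = 2.
Configuration: t₂g² eg⁰, giving 2 unpaired electrons.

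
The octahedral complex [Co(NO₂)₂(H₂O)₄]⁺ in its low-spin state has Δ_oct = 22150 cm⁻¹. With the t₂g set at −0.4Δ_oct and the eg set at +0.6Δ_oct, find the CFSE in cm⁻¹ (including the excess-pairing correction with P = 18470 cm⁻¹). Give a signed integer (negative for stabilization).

-16220

Ligand charges: 2×(-1) from NO₂⁻ and 4×(+0) from H₂O sum to -2; with overall charge +1, Co is +3.
Co³⁺: group 9, so d-count = 9 − 3 = 6.
Electron filling gives t₂g⁶ eg⁰.
The orbital stabilization is -2.4Δ_oct = -2.4 × 22150 = -53160 cm⁻¹.
Relative to high-spin t₂g⁴ eg² (1 paired), the low-spin configuration has 2 additional pairs, contributing +2 × 18470 = +36940 cm⁻¹.
Overall CFSE = -53160 + 36940 = -16220 cm⁻¹.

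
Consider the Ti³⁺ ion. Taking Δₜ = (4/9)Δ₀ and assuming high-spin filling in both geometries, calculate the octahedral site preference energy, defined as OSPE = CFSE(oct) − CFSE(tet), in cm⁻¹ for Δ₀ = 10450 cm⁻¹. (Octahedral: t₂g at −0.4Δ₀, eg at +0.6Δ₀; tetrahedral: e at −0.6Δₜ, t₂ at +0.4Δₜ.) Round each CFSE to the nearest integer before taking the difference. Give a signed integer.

Ti sits in group 4; removing 3 electrons leaves Ti³⁺ with 4 − 3 = 1 d electrons.
Octahedral high-spin t₂g¹ eg⁰: CFSE = -0.4 × 10450 = -4180 cm⁻¹.
Tetrahedral e¹ t₂⁰ gives -0.6Δₜ = -0.6 × (4/9) × 10450 = -2787 cm⁻¹.
OSPE = -4180 − (-2787) = -1393 cm⁻¹.

-1393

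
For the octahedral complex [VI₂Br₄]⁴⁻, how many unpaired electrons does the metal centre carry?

3

Ligand charges: 2×(-1) from I⁻ and 4×(-1) from Br⁻ sum to -6; with overall charge -4, V is +2.
V is in group 5, so V²⁺ is d³ (5 − 2 = 3).
Configuration: t2g^3 e_g^0, giving 3 unpaired electrons.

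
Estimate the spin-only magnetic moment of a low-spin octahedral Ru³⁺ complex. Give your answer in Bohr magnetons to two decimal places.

Ru sits in group 8; removing 3 electrons leaves Ru³⁺ with 8 − 3 = 5 d electrons.
Configuration: t₂g⁵ eg⁰ → 1 unpaired electron.
μ(spin-only) = √[1(1+2)] = √3 ≈ 1.73 Bohr magnetons.

1.73 Bohr magnetons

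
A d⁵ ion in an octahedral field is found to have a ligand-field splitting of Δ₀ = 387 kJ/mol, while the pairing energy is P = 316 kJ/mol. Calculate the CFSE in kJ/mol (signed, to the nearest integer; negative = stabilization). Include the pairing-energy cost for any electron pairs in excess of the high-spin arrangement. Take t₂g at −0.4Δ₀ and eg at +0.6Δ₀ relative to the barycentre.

-142

Since Δ₀ = 387 kJ/mol > P = 316 kJ/mol, the complex adopts the low-spin configuration.
Filling d⁵ accordingly: t₂g⁵ eg⁰.
Orbital CFSE = -2.0Δ₀ = -2.0 × 387 = -774 kJ/mol.
Excess pairs vs high-spin: 2 − 0 = 2; pairing cost = +632 kJ/mol.
Net CFSE = -774 + 632 = -142 kJ/mol.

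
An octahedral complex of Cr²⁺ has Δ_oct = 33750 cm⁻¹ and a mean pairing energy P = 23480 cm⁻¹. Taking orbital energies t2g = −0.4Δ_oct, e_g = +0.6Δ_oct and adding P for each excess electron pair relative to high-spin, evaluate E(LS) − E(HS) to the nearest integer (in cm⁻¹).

-10270

Cr is in group 6, so Cr²⁺ is d⁴ (6 − 2 = 4).
In the high-spin limit (t2g^3 e_g^1) the orbital term is -0.6Δ_oct = -20250 cm⁻¹, with no excess pairing.
Low-spin t2g^4 e_g^0 gives -1.6Δ_oct = -54000 cm⁻¹, but forming 1 extra pair costs 1P = 23480 cm⁻¹, so E(LS) = -54000 + 23480 = -30520 cm⁻¹.
Thus E(LS) − E(HS) = -10270 cm⁻¹.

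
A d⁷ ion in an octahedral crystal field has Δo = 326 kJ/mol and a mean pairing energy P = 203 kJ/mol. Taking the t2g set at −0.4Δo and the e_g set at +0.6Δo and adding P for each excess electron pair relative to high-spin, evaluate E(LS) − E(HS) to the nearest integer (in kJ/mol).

High-spin d⁷ fills as t2g^5 e_g^2 with CFSE 5(−0.4) + 2(+0.6) = -0.8Δo = -261 kJ/mol.
For low-spin the configuration is t2g^6 e_g^1: orbital energy -1.8 × 326 = -587 kJ/mol, and 1 additional pair relative to high-spin adds 203 kJ/mol, giving -384 kJ/mol.
E(LS) − E(HS) = -384 − (-261) = -123 kJ/mol.

-123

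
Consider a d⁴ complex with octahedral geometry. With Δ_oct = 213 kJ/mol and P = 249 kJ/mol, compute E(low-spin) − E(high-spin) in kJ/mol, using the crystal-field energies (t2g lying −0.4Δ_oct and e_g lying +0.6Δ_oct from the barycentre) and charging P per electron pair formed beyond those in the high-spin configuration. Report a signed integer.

36

High-spin: t2g^3 e_g^1, CFSE = -0.6Δ_oct = -128 kJ/mol.
Low-spin t2g^4 e_g^0 gives -1.6Δ_oct = -341 kJ/mol, but forming 1 extra pair costs 1P = 249 kJ/mol, so E(LS) = -341 + 249 = -92 kJ/mol.
Thus E(LS) − E(HS) = 36 kJ/mol.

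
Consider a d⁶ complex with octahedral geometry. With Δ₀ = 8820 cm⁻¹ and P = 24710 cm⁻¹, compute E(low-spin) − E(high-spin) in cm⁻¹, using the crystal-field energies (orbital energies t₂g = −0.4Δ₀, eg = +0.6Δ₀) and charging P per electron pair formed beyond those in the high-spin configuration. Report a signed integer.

31780

In the high-spin limit (t₂g⁴ eg²) the orbital term is -0.4Δ₀ = -3528 cm⁻¹, with no excess pairing.
For low-spin the configuration is t₂g⁶ eg⁰: orbital energy -2.4 × 8820 = -21168 cm⁻¹, and 2 additional pairs relative to high-spin add 49420 cm⁻¹, giving 28252 cm⁻¹.
The difference is 28252 − (-3528) = 31780 cm⁻¹, so high-spin lies lower.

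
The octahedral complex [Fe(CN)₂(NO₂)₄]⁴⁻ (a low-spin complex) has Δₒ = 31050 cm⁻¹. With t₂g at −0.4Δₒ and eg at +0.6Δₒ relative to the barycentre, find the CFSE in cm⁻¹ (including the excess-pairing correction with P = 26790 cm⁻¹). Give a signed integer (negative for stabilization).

-20940

Ligand charges: 2×(-1) from CN⁻ and 4×(-1) from NO₂⁻ sum to -6; with overall charge -4, Fe is +2.
Fe sits in group 8; removing 2 electrons leaves Fe²⁺ with 8 − 2 = 6 d electrons.
The d⁶ electrons fill as t₂g⁶ eg⁰.
Orbital CFSE = 6(-0.4) + 0(0.6) = -2.4Δₒ = -2.4 × 31050 = -74520 cm⁻¹.
Relative to high-spin t₂g⁴ eg² (1 paired), the low-spin configuration has 2 additional pairs, contributing +2 × 26790 = +53580 cm⁻¹.
Combining: -74520 + 53580 = -20940 cm⁻¹.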